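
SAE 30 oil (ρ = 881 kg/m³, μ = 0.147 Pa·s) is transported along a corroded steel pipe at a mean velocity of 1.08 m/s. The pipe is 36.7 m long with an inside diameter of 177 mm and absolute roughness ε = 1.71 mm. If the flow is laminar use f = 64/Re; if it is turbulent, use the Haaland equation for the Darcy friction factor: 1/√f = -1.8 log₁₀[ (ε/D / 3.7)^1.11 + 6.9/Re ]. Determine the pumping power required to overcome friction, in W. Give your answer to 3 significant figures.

P ≈ 158 W

Reynolds number Re = ρVD/μ = 881 · 1.08 · 0.177 / 0.147 = 1146.
Re < 2300 → laminar flow, so f = 64/Re = 64/1146 = 0.05586 (the turbulent correlation is not needed).
Darcy-Weisbach: ΔP = f(L/D)(ρV²/2) = 0.05586·(36.7/0.177)·(881·1.08²/2) = 0.05586·207.3·513.8 = 5951 Pa.
Q = V·A = 1.08·0.02461 = 0.02657 m³/s.
Pumping power P = QΔP = 0.02657·5951 = 158.2 W = 158 W.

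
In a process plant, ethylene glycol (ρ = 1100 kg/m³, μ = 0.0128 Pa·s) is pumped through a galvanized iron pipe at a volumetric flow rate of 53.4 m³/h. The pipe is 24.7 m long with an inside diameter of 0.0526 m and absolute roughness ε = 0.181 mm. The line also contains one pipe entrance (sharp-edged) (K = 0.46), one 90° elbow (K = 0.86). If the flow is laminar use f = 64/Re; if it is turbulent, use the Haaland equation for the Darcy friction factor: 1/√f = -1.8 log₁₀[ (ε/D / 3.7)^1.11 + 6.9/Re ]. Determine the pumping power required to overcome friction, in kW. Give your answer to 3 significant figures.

P ≈ 5.94 kW

Q = 53.4 m³/h = 53.4/3600 = 0.01483 m³/s.
Cross-sectional area A = πD²/4 = π(0.0526)²/4 = 0.002173 m²; mean velocity V = Q/A = 0.01483/0.002173 = 6.826 m/s.
Reynolds number Re = ρVD/μ = 1100 · 6.826 · 0.0526 / 0.0128 = 3.086e+04.
Re > 4000 → turbulent. Relative roughness ε/D = 0.000181/0.0526 = 0.00344. Haaland: 1/√f = -1.8 log₁₀[(0.00344/3.7)^1.11 + 6.9/3.086e+04] = -1.8 log₁₀[0.000432 + 0.000224] = 5.731, so f = 0.03045.
Total minor-loss coefficient ΣK = 1·0.46 + 1·0.86 = 1.32.
ΔP = [f·L/D + ΣK]·(ρV²/2) = [0.03045·24.7/0.0526 + 1.32]·(1100·6.826²/2) = [14.3 + 1.32]·2.563e+04 = 4.003e+05 Pa.
Pumping power P = QΔP = 0.01483·4.003e+05 = 5938 W = 5.94 kW.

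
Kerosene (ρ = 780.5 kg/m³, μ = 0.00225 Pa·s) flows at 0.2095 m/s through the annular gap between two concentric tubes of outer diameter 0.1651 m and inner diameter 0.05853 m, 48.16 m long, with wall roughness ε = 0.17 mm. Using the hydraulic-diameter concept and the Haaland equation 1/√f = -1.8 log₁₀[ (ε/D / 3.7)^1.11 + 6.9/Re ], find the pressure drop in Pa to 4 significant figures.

ΔP ≈ 271.1 Pa

Hydraulic diameter D_h = 4A/P = D_o - D_i = 0.1651 - 0.05853 = 0.1066 m.
Re = ρVD_h/μ = 780.5·0.2095·0.1066/0.00225 = 7745.
ε/D_h = 0.00017/0.1066 = 0.0016; Haaland gives 1/√f = -1.8 log₁₀[0.000184+0.000891] = 5.344, so f = 0.03502.
ΔP = f(L/D_h)(ρV²/2) = 0.03502·48.16/0.1066·17.13 = 271.1 Pa.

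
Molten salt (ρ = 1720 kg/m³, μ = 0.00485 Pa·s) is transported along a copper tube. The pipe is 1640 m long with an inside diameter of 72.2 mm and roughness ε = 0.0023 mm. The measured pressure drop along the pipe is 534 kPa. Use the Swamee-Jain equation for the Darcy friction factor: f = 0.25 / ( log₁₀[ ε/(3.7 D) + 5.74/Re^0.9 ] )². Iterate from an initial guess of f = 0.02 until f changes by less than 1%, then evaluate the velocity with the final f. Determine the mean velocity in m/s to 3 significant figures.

Rearranging Darcy-Weisbach: V = √(2·ΔP·D/(f·L·ρ)). With ε/D = 2.3e-06/0.0722 = 3.19e-05, iterate starting from f = 0.02:
  f = 0.02 → V = √(2·5.34e+05·0.0722/(0.02·1640·1720)) = 1.169 m/s; Re = ρVD/μ = 2.993e+04; f → 0.02348
  f = 0.02348 → V = 1.079 m/s; Re = 2.763e+04; f → 0.02394
  f = 0.02394 → V = 1.069 m/s; Re = 2.736e+04; f → 0.02399
Converged (Δf/f < 1%). With the final f = 0.02399: V = √(2·5.34e+05·0.0722/(0.02399·1640·1720)) = 1.067 m/s.

V ≈ 1.07 m/s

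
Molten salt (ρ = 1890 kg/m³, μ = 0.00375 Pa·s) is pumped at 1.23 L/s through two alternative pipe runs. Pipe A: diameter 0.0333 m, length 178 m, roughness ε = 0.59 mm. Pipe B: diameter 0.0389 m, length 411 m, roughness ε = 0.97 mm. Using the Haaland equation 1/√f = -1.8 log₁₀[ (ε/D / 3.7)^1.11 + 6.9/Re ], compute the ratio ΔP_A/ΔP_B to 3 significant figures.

ΔP_A/ΔP_B ≈ 0.829

Pipe A: V = Q/A = 0.00123/0.0008709 = 1.412 m/s; Re = 2.37e+04; ε/D = 0.0177; Haaland → f = 0.04822; ΔP_A = f(L/D)(ρV²/2) = 4.859e+05 Pa.
Pipe B: V = Q/A = 0.00123/0.001188 = 1.035 m/s; Re = 2.029e+04; ε/D = 0.0249; Haaland → f = 0.05477; ΔP_B = f(L/D)(ρV²/2) = 5.858e+05 Pa.
ΔP_A/ΔP_B = 4.859e+05/5.858e+05 = 0.829.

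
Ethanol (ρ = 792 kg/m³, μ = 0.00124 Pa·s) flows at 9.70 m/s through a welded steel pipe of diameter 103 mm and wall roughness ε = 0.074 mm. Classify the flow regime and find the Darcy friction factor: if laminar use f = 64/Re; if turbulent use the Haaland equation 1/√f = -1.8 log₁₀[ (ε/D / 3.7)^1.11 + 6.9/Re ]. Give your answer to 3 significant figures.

Re = ρVD/μ = 792·9.7·0.103/0.00124 = 6.381e+05.
Re > 4000 → turbulent. ε/D = 7.4e-05/0.103 = 0.000718; Haaland: 1/√f = -1.8 log₁₀[7.58e-05 + 1.08e-05] = 7.312, so f = 0.0187.

f ≈ 0.0187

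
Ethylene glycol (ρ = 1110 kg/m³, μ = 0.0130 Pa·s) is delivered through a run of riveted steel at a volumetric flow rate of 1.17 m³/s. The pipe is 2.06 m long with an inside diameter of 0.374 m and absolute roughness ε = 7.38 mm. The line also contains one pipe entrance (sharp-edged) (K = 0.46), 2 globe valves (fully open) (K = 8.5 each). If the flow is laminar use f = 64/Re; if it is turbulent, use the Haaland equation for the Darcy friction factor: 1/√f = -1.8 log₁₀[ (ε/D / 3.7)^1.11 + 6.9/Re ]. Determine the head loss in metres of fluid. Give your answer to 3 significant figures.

h_f ≈ 102 m

Cross-sectional area A = πD²/4 = π(0.374)²/4 = 0.1099 m²; mean velocity V = Q/A = 1.17/0.1099 = 10.65 m/s.
Reynolds number Re = ρVD/μ = 1110 · 10.65 · 0.374 / 0.013 = 3.401e+05.
Re > 4000 → turbulent. Relative roughness ε/D = 0.00738/0.374 = 0.0197. Haaland: 1/√f = -1.8 log₁₀[(0.0197/3.7)^1.11 + 6.9/3.401e+05] = -1.8 log₁₀[0.003 + 2.03e-05] = 4.536, so f = 0.0486.
Total minor-loss coefficient ΣK = 1·0.46 + 2·8.5 = 17.5.
ΔP = [f·L/D + ΣK]·(ρV²/2) = [0.0486·2.06/0.374 + 17.5]·(1110·10.65²/2) = [0.2677 + 17.5]·6.295e+04 = 1.116e+06 Pa.
Head loss h_f = ΔP/(ρg) = 1.116e+06/(1110·9.81) = 102 m.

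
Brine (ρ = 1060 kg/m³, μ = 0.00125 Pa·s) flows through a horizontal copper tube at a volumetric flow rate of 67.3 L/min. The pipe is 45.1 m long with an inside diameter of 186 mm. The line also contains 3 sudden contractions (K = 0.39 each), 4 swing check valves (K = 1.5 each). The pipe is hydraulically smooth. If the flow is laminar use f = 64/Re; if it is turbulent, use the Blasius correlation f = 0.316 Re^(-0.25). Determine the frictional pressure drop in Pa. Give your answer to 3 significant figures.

Q = 67.3 L/min = 67.3/60000 = 0.001122 m³/s.
Cross-sectional area A = πD²/4 = π(0.186)²/4 = 0.02717 m²; mean velocity V = Q/A = 0.001122/0.02717 = 0.04128 m/s.
Reynolds number Re = ρVD/μ = 1060 · 0.04128 · 0.186 / 0.00125 = 6511.
Re > 4000 → turbulent. Smooth-pipe (Blasius): f = 0.316 Re^(-0.25) = 0.316/(6511)^0.25 = 0.03518.
Total minor-loss coefficient ΣK = 3·0.39 + 4·1.5 = 7.17.
ΔP = [f·L/D + ΣK]·(ρV²/2) = [0.03518·45.1/0.186 + 7.17]·(1060·0.04128²/2) = [8.53 + 7.17]·0.9032 = 14.18 Pa.

ΔP ≈ 14.2 Pa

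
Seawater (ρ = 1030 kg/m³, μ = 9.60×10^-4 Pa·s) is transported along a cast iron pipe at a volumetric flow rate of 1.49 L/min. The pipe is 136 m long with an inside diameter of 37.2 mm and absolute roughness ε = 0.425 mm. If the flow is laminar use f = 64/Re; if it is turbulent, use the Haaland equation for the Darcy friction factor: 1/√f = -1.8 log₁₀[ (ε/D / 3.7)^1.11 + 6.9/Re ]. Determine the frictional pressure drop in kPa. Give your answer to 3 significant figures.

Q = 1.49 L/min = 1.49/60000 = 2.483e-05 m³/s.
Cross-sectional area A = πD²/4 = π(0.0372)²/4 = 0.001087 m²; mean velocity V = Q/A = 2.483e-05/0.001087 = 0.02285 m/s.
Reynolds number Re = ρVD/μ = 1030 · 0.02285 · 0.0372 / 0.00096 = 911.9.
Re < 2300 → laminar flow, so f = 64/Re = 64/911.9 = 0.07018 (the turbulent correlation is not needed).
Darcy-Weisbach: ΔP = f(L/D)(ρV²/2) = 0.07018·(136/0.0372)·(1030·0.02285²/2) = 0.07018·3656·0.2689 = 68.98 Pa.
ΔP = 68.98 Pa = 0.0690 kPa.

ΔP ≈ 0.0690 kPa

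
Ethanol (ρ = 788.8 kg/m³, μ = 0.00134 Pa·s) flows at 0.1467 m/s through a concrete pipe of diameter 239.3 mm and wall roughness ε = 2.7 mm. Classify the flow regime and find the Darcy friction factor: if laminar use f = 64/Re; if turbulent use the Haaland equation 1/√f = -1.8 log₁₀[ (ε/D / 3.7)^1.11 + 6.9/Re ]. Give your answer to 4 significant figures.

f ≈ 0.04200

Re = ρVD/μ = 788.8·0.1467·0.2393/0.00134 = 2.066e+04.
Re > 4000 → turbulent. ε/D = 0.0027/0.2393 = 0.0113; Haaland: 1/√f = -1.8 log₁₀[0.00161 + 0.000334] = 4.879, so f = 0.042.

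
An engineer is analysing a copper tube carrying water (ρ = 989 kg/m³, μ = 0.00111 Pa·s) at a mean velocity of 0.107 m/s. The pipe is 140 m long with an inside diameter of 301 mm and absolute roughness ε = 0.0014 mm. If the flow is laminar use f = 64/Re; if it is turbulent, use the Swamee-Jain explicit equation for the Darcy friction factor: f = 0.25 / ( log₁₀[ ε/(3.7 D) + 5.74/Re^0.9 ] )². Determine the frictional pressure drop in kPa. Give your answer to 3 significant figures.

Reynolds number Re = ρVD/μ = 989 · 0.107 · 0.301 / 0.00111 = 2.87e+04.
Re > 4000 → turbulent. Relative roughness ε/D = 1.4e-06/0.301 = 4.65e-06. Swamee-Jain: f = 0.25/(log₁₀[4.65e-06/3.7 + 5.74/2.87e+04^0.9])² = 0.25/(log₁₀[1.26e-06 + 0.000558])² = 0.25/(-3.252)² = 0.02364.
Darcy-Weisbach: ΔP = f(L/D)(ρV²/2) = 0.02364·(140/0.301)·(989·0.107²/2) = 0.02364·465.1·5.662 = 62.24 Pa.
ΔP = 62.24 Pa = 0.0622 kPa.

ΔP ≈ 0.0622 kPa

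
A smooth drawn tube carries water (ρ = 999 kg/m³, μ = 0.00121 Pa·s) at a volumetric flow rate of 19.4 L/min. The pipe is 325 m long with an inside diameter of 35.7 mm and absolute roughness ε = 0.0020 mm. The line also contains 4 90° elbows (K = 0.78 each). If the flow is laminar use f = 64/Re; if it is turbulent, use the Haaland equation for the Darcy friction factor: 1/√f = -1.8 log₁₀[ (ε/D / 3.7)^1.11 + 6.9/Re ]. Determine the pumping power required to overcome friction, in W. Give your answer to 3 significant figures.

P ≈ 4.86 W

Q = 19.4 L/min = 19.4/60000 = 0.0003233 m³/s.
Cross-sectional area A = πD²/4 = π(0.0357)²/4 = 0.001001 m²; mean velocity V = Q/A = 0.0003233/0.001001 = 0.323 m/s.
Reynolds number Re = ρVD/μ = 999 · 0.323 · 0.0357 / 0.00121 = 9521.
Re > 4000 → turbulent. Relative roughness ε/D = 2e-06/0.0357 = 5.6e-05. Haaland: 1/√f = -1.8 log₁₀[(5.6e-05/3.7)^1.11 + 6.9/9521] = -1.8 log₁₀[4.47e-06 + 0.000725] = 5.647, so f = 0.03136.
Total minor-loss coefficient ΣK = 4·0.78 = 3.12.
ΔP = [f·L/D + ΣK]·(ρV²/2) = [0.03136·325/0.0357 + 3.12]·(999·0.323²/2) = [285.5 + 3.12]·52.12 = 1.504e+04 Pa.
Pumping power P = QΔP = 0.0003233·1.504e+04 = 4.864 W = 4.86 W.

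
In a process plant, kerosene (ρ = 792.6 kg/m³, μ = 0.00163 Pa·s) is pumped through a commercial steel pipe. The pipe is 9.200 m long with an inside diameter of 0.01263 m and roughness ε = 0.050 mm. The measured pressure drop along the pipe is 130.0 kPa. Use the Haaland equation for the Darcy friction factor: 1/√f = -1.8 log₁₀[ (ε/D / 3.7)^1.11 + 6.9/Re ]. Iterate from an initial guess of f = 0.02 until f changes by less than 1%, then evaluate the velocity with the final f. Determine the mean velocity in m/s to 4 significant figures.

V ≈ 3.738 m/s

Rearranging Darcy-Weisbach: V = √(2·ΔP·D/(f·L·ρ)). With ε/D = 5e-05/0.01263 = 0.00396, iterate starting from f = 0.02:
  f = 0.02 → V = √(2·1.3e+05·0.01263/(0.02·9.2·792.6)) = 4.745 m/s; Re = ρVD/μ = 2.914e+04; f → 0.0315
  f = 0.0315 → V = 3.781 m/s; Re = 2.322e+04; f → 0.0322
  f = 0.0322 → V = 3.74 m/s; Re = 2.297e+04; f → 0.03223
Converged (Δf/f < 1%). With the final f = 0.03223: V = √(2·1.3e+05·0.01263/(0.03223·9.2·792.6)) = 3.738 m/s.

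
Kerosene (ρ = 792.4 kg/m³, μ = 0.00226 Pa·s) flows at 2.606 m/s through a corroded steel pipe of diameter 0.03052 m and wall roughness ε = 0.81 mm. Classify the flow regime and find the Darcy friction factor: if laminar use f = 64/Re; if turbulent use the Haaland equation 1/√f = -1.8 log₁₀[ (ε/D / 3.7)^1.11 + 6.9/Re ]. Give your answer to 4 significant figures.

Re = ρVD/μ = 792.4·2.606·0.03052/0.00226 = 2.789e+04.
Re > 4000 → turbulent. ε/D = 0.00081/0.03052 = 0.0265; Haaland: 1/√f = -1.8 log₁₀[0.00417 + 0.000247] = 4.239, so f = 0.05565.

f ≈ 0.05565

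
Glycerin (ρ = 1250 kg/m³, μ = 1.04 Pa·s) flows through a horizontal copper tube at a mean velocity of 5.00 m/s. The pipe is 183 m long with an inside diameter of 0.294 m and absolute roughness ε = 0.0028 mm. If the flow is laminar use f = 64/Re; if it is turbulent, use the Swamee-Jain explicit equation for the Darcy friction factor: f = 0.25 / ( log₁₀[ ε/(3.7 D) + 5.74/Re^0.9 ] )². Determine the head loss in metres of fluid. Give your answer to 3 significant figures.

Reynolds number Re = ρVD/μ = 1250 · 5 · 0.294 / 1.04 = 1767.
Re < 2300 → laminar flow, so f = 64/Re = 64/1767 = 0.03622 (the turbulent correlation is not needed).
Darcy-Weisbach: ΔP = f(L/D)(ρV²/2) = 0.03622·(183/0.294)·(1250·5²/2) = 0.03622·622.4·1.562e+04 = 3.523e+05 Pa.
Head loss h_f = ΔP/(ρg) = 3.523e+05/(1250·9.81) = 28.7 m.

h_f ≈ 28.7 m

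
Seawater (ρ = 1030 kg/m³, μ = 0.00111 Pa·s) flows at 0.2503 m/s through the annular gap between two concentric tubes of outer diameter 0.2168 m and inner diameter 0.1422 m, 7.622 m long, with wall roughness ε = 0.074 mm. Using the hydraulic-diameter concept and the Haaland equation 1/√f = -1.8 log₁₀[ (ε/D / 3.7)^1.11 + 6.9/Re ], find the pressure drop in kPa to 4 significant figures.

ΔP ≈ 0.09370 kPa

Hydraulic diameter D_h = 4A/P = D_o - D_i = 0.2168 - 0.1422 = 0.0746 m.
Re = ρVD_h/μ = 1030·0.2503·0.0746/0.00111 = 1.733e+04.
ε/D_h = 7.4e-05/0.0746 = 0.000992; Haaland gives 1/√f = -1.8 log₁₀[0.000108+0.000398] = 5.931, so f = 0.02842.
ΔP = f(L/D_h)(ρV²/2) = 0.02842·7.622/0.0746·32.26 = 93.7 Pa.
ΔP = 0.09370 kPa.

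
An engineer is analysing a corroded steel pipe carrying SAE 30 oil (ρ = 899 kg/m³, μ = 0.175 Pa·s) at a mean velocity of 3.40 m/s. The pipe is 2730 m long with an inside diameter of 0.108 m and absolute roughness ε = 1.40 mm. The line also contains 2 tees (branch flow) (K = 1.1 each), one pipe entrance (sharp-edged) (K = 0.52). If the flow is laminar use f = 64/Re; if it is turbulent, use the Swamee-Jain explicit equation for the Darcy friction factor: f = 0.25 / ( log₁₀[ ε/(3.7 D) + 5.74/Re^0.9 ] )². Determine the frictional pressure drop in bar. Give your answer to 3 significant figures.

Reynolds number Re = ρVD/μ = 899 · 3.4 · 0.108 / 0.175 = 1886.
Re < 2300 → laminar flow, so f = 64/Re = 64/1886 = 0.03393 (the turbulent correlation is not needed).
Total minor-loss coefficient ΣK = 2·1.1 + 1·0.52 = 2.72.
ΔP = [f·L/D + ΣK]·(ρV²/2) = [0.03393·2730/0.108 + 2.72]·(899·3.4²/2) = [857.6 + 2.72]·5196 = 4.471e+06 Pa.
ΔP = 4.471e+06 Pa = 44.7 bar.

ΔP ≈ 44.7 bar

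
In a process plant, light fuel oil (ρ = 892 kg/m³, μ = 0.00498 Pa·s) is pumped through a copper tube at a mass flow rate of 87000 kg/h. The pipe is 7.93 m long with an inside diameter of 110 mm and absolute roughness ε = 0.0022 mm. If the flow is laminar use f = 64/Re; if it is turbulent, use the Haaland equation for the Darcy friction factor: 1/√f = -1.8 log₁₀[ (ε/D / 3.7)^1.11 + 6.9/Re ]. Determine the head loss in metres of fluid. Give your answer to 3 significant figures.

ṁ = 87000 kg/h = 87000/3600 = 24.17 kg/s.
A = πD²/4 = π(0.11)²/4 = 0.009503 m²; mean velocity V = ṁ/(ρA) = 24.17/(892 · 0.009503) = 2.851 m/s.
Reynolds number Re = ρVD/μ = 892 · 2.851 · 0.11 / 0.00498 = 5.617e+04.
Re > 4000 → turbulent. Relative roughness ε/D = 2.2e-06/0.11 = 2e-05. Haaland: 1/√f = -1.8 log₁₀[(2e-05/3.7)^1.11 + 6.9/5.617e+04] = -1.8 log₁₀[1.42e-06 + 0.000123] = 7.03, so f = 0.02023.
Darcy-Weisbach: ΔP = f(L/D)(ρV²/2) = 0.02023·(7.93/0.11)·(892·2.851²/2) = 0.02023·72.09·3625 = 5287 Pa.
Head loss h_f = ΔP/(ρg) = 5287/(892·9.81) = 0.604 m.

h_f ≈ 0.604 m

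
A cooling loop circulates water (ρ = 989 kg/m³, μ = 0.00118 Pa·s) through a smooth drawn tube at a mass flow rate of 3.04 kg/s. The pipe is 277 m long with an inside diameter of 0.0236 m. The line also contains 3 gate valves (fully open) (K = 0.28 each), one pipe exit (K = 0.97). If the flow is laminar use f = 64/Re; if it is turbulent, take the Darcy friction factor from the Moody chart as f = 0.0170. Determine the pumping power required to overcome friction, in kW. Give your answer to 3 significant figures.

A = πD²/4 = π(0.0236)²/4 = 0.0004374 m²; mean velocity V = ṁ/(ρA) = 3.04/(989 · 0.0004374) = 7.027 m/s.
Reynolds number Re = ρVD/μ = 989 · 7.027 · 0.0236 / 0.00118 = 1.39e+05.
Re > 4000 → turbulent; use the Moody-chart value f = 0.0170.
Total minor-loss coefficient ΣK = 3·0.28 + 1·0.97 = 1.81.
ΔP = [f·L/D + ΣK]·(ρV²/2) = [0.017·277/0.0236 + 1.81]·(989·7.027²/2) = [199.5 + 1.81]·2.442e+04 = 4.916e+06 Pa.
Q = ṁ/ρ = 3.04/989 = 0.003074 m³/s.
Pumping power P = QΔP = 0.003074·4.916e+06 = 15110 W = 15.1 kW.

P ≈ 15.1 kW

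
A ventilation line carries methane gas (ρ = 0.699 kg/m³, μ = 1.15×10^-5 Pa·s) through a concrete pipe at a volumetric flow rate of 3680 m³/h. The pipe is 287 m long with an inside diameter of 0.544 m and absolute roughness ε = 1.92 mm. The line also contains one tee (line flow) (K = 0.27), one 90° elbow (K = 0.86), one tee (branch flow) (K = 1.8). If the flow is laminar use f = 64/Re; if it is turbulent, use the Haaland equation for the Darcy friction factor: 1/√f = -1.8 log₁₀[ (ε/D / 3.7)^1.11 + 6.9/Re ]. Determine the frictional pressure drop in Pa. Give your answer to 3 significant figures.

Q = 3680 m³/h = 3680/3600 = 1.022 m³/s.
Cross-sectional area A = πD²/4 = π(0.544)²/4 = 0.2324 m²; mean velocity V = Q/A = 1.022/0.2324 = 4.398 m/s.
Reynolds number Re = ρVD/μ = 0.699 · 4.398 · 0.544 / 1.15e-05 = 1.454e+05.
Re > 4000 → turbulent. Relative roughness ε/D = 0.00192/0.544 = 0.00353. Haaland: 1/√f = -1.8 log₁₀[(0.00353/3.7)^1.11 + 6.9/1.454e+05] = -1.8 log₁₀[0.000444 + 4.74e-05] = 5.956, so f = 0.02819.
Total minor-loss coefficient ΣK = 1·0.27 + 1·0.86 + 1·1.8 = 2.93.
ΔP = [f·L/D + ΣK]·(ρV²/2) = [0.02819·287/0.544 + 2.93]·(0.699·4.398²/2) = [14.87 + 2.93]·6.76 = 120.4 Pa.

ΔP ≈ 120 Pa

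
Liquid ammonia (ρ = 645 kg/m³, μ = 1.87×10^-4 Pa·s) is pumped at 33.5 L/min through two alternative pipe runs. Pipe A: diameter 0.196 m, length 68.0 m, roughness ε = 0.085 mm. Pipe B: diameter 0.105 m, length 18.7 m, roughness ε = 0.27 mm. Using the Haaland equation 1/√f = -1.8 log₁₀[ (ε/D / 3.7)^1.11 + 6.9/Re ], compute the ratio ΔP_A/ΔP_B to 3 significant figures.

ΔP_A/ΔP_B ≈ 0.160

Pipe A: V = Q/A = 0.0005583/0.03017 = 0.01851 m/s; Re = 1.251e+04; ε/D = 0.000434; Haaland → f = 0.02966; ΔP_A = f(L/D)(ρV²/2) = 1.137 Pa.
Pipe B: V = Q/A = 0.0005583/0.008659 = 0.06448 m/s; Re = 2.335e+04; ε/D = 0.00257; Haaland → f = 0.02984; ΔP_B = f(L/D)(ρV²/2) = 7.125 Pa.
ΔP_A/ΔP_B = 1.137/7.125 = 0.160.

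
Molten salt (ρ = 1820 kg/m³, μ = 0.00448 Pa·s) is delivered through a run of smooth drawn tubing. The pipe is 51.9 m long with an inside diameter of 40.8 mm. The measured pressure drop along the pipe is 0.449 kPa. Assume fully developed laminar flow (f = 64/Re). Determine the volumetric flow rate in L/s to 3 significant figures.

For laminar flow, f = 64/Re with Re = ρVD/μ, so Darcy-Weisbach reduces to ΔP = 32μLV/D². Solving for V: V = ΔP·D²/(32μL) = 449·(0.0408)²/(32·0.00448·51.9) = 0.1005 m/s.
Check: Re = ρVD/μ = 1820·0.1005·0.0408/0.00448 = 1665 < 2300, so the laminar assumption holds.
Q = V·A = 0.1005·(π/4·0.0408²) = 0.0001313 m³/s = 0.131 L/s.

Q ≈ 0.131 L/s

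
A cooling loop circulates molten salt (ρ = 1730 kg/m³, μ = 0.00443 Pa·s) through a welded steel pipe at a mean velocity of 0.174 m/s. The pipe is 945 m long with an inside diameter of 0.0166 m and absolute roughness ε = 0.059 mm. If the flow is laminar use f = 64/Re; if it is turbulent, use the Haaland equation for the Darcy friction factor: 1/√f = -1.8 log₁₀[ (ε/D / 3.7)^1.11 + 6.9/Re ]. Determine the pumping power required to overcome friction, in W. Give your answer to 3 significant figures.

Reynolds number Re = ρVD/μ = 1730 · 0.174 · 0.0166 / 0.00443 = 1128.
Re < 2300 → laminar flow, so f = 64/Re = 64/1128 = 0.05674 (the turbulent correlation is not needed).
Darcy-Weisbach: ΔP = f(L/D)(ρV²/2) = 0.05674·(945/0.0166)·(1730·0.174²/2) = 0.05674·5.693e+04·26.19 = 8.459e+04 Pa.
Q = V·A = 0.174·0.0002164 = 3.766e-05 m³/s.
Pumping power P = QΔP = 3.766e-05·8.459e+04 = 3.185 W = 3.19 W.

P ≈ 3.19 W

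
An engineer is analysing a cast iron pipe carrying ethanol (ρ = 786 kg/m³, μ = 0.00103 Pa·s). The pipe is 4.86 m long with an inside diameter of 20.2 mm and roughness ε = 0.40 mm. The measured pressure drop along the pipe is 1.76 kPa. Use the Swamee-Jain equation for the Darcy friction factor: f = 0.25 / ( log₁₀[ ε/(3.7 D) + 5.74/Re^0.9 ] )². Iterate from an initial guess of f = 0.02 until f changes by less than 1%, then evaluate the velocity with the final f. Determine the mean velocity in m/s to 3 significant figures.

V ≈ 0.589 m/s

Rearranging Darcy-Weisbach: V = √(2·ΔP·D/(f·L·ρ)). With ε/D = 0.0004/0.0202 = 0.0198, iterate starting from f = 0.02:
  f = 0.02 → V = √(2·1760·0.0202/(0.02·4.86·786)) = 0.9647 m/s; Re = ρVD/μ = 1.487e+04; f → 0.05182
  f = 0.05182 → V = 0.5993 m/s; Re = 9239; f → 0.05353
  f = 0.05353 → V = 0.5897 m/s; Re = 9090; f → 0.0536
Converged (Δf/f < 1%). With the final f = 0.0536: V = √(2·1760·0.0202/(0.0536·4.86·786)) = 0.5893 m/s.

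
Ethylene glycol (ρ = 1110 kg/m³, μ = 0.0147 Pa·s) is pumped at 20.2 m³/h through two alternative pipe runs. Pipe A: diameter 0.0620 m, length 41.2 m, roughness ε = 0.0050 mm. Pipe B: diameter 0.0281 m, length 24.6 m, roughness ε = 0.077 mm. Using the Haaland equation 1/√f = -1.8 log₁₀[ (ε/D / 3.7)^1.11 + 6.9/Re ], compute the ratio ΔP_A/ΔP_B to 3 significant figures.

ΔP_A/ΔP_B ≈ 0.0333

Pipe A: V = Q/A = 0.005611/0.003019 = 1.859 m/s; Re = 8701; ε/D = 8.06e-05; Haaland → f = 0.03218; ΔP_A = f(L/D)(ρV²/2) = 4.099e+04 Pa.
Pipe B: V = Q/A = 0.005611/0.0006202 = 9.048 m/s; Re = 1.92e+04; ε/D = 0.00274; Haaland → f = 0.03094; ΔP_B = f(L/D)(ρV²/2) = 1.231e+06 Pa.
ΔP_A/ΔP_B = 4.099e+04/1.231e+06 = 0.0333.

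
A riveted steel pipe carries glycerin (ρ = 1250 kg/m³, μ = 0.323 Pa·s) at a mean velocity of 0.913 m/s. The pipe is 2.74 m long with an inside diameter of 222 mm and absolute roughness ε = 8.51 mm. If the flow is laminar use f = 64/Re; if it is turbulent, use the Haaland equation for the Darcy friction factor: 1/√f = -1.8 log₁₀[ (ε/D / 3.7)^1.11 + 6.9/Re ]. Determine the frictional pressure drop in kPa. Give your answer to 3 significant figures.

ΔP ≈ 0.525 kPa

Reynolds number Re = ρVD/μ = 1250 · 0.913 · 0.222 / 0.323 = 784.4.
Re < 2300 → laminar flow, so f = 64/Re = 64/784.4 = 0.08159 (the turbulent correlation is not needed).
Darcy-Weisbach: ΔP = f(L/D)(ρV²/2) = 0.08159·(2.74/0.222)·(1250·0.913²/2) = 0.08159·12.34·521 = 524.6 Pa.
ΔP = 524.6 Pa = 0.525 kPa.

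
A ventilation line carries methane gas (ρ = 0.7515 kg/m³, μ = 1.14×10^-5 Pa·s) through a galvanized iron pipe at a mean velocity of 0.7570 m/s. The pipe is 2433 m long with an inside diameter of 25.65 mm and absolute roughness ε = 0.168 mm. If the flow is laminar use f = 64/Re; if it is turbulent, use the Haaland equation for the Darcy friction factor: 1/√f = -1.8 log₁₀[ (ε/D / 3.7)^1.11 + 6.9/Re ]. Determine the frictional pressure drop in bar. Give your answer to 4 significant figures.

ΔP ≈ 0.01021 bar

Reynolds number Re = ρVD/μ = 0.7515 · 0.757 · 0.02565 / 1.14e-05 = 1280.
Re < 2300 → laminar flow, so f = 64/Re = 64/1280 = 0.05 (the turbulent correlation is not needed).
Darcy-Weisbach: ΔP = f(L/D)(ρV²/2) = 0.05·(2433/0.02565)·(0.7515·0.757²/2) = 0.05·9.485e+04·0.2153 = 1021 Pa.
ΔP = 1021 Pa = 0.01021 bar.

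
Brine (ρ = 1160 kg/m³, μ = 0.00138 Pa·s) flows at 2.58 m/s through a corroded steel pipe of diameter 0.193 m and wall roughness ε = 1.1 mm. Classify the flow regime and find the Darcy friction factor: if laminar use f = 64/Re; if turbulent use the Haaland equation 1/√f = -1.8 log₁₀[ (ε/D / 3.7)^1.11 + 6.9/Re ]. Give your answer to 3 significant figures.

f ≈ 0.0319

Re = ρVD/μ = 1160·2.58·0.193/0.00138 = 4.186e+05.
Re > 4000 → turbulent. ε/D = 0.0011/0.193 = 0.0057; Haaland: 1/√f = -1.8 log₁₀[0.000756 + 1.65e-05] = 5.602, so f = 0.03186.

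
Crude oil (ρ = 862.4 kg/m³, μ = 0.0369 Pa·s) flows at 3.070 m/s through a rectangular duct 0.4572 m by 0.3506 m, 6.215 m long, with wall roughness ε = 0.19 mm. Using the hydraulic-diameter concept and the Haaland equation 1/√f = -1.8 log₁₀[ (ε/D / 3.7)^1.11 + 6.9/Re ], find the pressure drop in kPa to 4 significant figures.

ΔP ≈ 1.570 kPa

Hydraulic diameter D_h = 4A/P = 4·(0.4572·0.3506)/(2·(0.4572+0.3506)) = 0.6412/1.616 = 0.3969 m.
Re = ρVD_h/μ = 862.4·3.07·0.3969/0.0369 = 2.848e+04.
ε/D_h = 0.00019/0.3969 = 0.000479; Haaland gives 1/√f = -1.8 log₁₀[4.83e-05+0.000242] = 6.366, so f = 0.02468.
ΔP = f(L/D_h)(ρV²/2) = 0.02468·6.215/0.3969·4064 = 1570 Pa.
ΔP = 1.570 kPa.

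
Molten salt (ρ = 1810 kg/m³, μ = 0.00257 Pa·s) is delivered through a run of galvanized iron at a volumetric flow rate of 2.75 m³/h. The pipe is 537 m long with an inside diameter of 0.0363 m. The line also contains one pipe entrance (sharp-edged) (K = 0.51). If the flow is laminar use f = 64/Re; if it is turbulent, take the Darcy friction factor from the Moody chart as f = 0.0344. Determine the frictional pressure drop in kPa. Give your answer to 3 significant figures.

ΔP ≈ 251 kPa

Q = 2.75 m³/h = 2.75/3600 = 0.0007639 m³/s.
Cross-sectional area A = πD²/4 = π(0.0363)²/4 = 0.001035 m²; mean velocity V = Q/A = 0.0007639/0.001035 = 0.7381 m/s.
Reynolds number Re = ρVD/μ = 1810 · 0.7381 · 0.0363 / 0.00257 = 1.887e+04.
Re > 4000 → turbulent; use the Moody-chart value f = 0.0344.
Total minor-loss coefficient ΣK = 1·0.51 = 0.51.
ΔP = [f·L/D + ΣK]·(ρV²/2) = [0.0344·537/0.0363 + 0.51]·(1810·0.7381²/2) = [508.9 + 0.51]·493.1 = 2.512e+05 Pa.
ΔP = 2.512e+05 Pa = 251 kPa.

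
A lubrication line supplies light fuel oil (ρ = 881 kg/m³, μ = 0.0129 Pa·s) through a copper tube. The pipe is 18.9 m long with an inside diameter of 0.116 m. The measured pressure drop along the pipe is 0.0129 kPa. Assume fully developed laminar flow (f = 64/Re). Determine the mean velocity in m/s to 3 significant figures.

For laminar flow, f = 64/Re with Re = ρVD/μ, so Darcy-Weisbach reduces to ΔP = 32μLV/D². Solving for V: V = ΔP·D²/(32μL) = 12.9·(0.116)²/(32·0.0129·18.9) = 0.02225 m/s.
Check: Re = ρVD/μ = 881·0.02225·0.116/0.0129 = 176.3 < 2300, so the laminar assumption holds.

V ≈ 0.0222 m/s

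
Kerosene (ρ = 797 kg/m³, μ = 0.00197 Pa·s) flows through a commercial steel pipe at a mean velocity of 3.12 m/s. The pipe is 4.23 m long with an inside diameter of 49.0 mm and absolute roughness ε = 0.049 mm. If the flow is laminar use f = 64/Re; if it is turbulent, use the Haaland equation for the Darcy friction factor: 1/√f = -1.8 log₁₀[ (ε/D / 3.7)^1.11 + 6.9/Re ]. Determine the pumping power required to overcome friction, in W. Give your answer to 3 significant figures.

Reynolds number Re = ρVD/μ = 797 · 3.12 · 0.049 / 0.00197 = 6.185e+04.
Re > 4000 → turbulent. Relative roughness ε/D = 4.9e-05/0.049 = 0.001. Haaland: 1/√f = -1.8 log₁₀[(0.001/3.7)^1.11 + 6.9/6.185e+04] = -1.8 log₁₀[0.000109 + 0.000112] = 6.58, so f = 0.0231.
Darcy-Weisbach: ΔP = f(L/D)(ρV²/2) = 0.0231·(4.23/0.049)·(797·3.12²/2) = 0.0231·86.33·3879 = 7734 Pa.
Q = V·A = 3.12·0.001886 = 0.005884 m³/s.
Pumping power P = QΔP = 0.005884·7734 = 45.51 W = 45.5 W.

P ≈ 45.5 W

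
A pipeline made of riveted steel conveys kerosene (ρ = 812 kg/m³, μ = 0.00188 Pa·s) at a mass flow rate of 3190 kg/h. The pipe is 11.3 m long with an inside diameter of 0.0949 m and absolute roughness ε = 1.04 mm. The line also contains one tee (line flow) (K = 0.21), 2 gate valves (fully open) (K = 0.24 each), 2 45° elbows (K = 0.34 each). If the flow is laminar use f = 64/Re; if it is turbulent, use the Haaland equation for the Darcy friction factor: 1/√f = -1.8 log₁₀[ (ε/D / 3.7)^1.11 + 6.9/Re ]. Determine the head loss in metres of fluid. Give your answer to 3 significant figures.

h_f ≈ 0.00838 m

ṁ = 3190 kg/h = 3190/3600 = 0.8861 kg/s.
A = πD²/4 = π(0.0949)²/4 = 0.007073 m²; mean velocity V = ṁ/(ρA) = 0.8861/(812 · 0.007073) = 0.1543 m/s.
Reynolds number Re = ρVD/μ = 812 · 0.1543 · 0.0949 / 0.00188 = 6324.
Re > 4000 → turbulent. Relative roughness ε/D = 0.00104/0.0949 = 0.011. Haaland: 1/√f = -1.8 log₁₀[(0.011/3.7)^1.11 + 6.9/6324] = -1.8 log₁₀[0.00156 + 0.00109] = 4.637, so f = 0.0465.
Total minor-loss coefficient ΣK = 1·0.21 + 2·0.24 + 2·0.34 = 1.37.
ΔP = [f·L/D + ΣK]·(ρV²/2) = [0.0465·11.3/0.0949 + 1.37]·(812·0.1543²/2) = [5.537 + 1.37]·9.664 = 66.74 Pa.
Head loss h_f = ΔP/(ρg) = 66.74/(812·9.81) = 0.00838 m.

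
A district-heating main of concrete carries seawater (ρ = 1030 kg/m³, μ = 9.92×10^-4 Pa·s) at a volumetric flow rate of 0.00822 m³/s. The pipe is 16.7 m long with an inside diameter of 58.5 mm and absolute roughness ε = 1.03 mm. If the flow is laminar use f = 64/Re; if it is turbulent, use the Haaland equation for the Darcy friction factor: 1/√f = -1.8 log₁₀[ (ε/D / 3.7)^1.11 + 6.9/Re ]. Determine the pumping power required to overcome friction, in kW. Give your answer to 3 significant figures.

P ≈ 0.527 kW

Cross-sectional area A = πD²/4 = π(0.0585)²/4 = 0.002688 m²; mean velocity V = Q/A = 0.00822/0.002688 = 3.058 m/s.
Reynolds number Re = ρVD/μ = 1030 · 3.058 · 0.0585 / 0.000992 = 1.858e+05.
Re > 4000 → turbulent. Relative roughness ε/D = 0.00103/0.0585 = 0.0176. Haaland: 1/√f = -1.8 log₁₀[(0.0176/3.7)^1.11 + 6.9/1.858e+05] = -1.8 log₁₀[0.00264 + 3.71e-05] = 4.629, so f = 0.04666.
Darcy-Weisbach: ΔP = f(L/D)(ρV²/2) = 0.04666·(16.7/0.0585)·(1030·3.058²/2) = 0.04666·285.5·4817 = 6.416e+04 Pa.
Pumping power P = QΔP = 0.00822·6.416e+04 = 527.4 W = 0.527 kW.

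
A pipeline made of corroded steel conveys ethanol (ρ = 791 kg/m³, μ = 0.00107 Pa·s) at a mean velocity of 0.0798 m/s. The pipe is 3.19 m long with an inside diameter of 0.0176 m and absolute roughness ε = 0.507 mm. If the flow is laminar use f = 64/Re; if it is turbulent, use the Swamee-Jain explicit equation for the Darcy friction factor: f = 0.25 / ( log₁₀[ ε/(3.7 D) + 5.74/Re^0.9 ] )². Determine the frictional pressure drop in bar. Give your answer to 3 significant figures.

Reynolds number Re = ρVD/μ = 791 · 0.0798 · 0.0176 / 0.00107 = 1038.
Re < 2300 → laminar flow, so f = 64/Re = 64/1038 = 0.06164 (the turbulent correlation is not needed).
Darcy-Weisbach: ΔP = f(L/D)(ρV²/2) = 0.06164·(3.19/0.0176)·(791·0.0798²/2) = 0.06164·181.2·2.519 = 28.14 Pa.
ΔP = 28.14 Pa = 2.81×10^-4 bar.

ΔP ≈ 2.81×10^-4 bar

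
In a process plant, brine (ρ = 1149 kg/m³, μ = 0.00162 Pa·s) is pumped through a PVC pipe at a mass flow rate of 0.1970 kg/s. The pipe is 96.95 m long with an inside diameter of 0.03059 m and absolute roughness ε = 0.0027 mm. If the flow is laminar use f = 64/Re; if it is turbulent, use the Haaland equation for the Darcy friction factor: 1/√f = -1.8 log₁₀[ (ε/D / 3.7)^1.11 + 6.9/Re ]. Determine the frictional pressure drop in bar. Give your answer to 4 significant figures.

A = πD²/4 = π(0.03059)²/4 = 0.0007349 m²; mean velocity V = ṁ/(ρA) = 0.197/(1149 · 0.0007349) = 0.2333 m/s.
Reynolds number Re = ρVD/μ = 1149 · 0.2333 · 0.03059 / 0.00162 = 5062.
Re > 4000 → turbulent. Relative roughness ε/D = 2.7e-06/0.03059 = 8.83e-05. Haaland: 1/√f = -1.8 log₁₀[(8.83e-05/3.7)^1.11 + 6.9/5062] = -1.8 log₁₀[7.4e-06 + 0.00136] = 5.154, so f = 0.03765.
Darcy-Weisbach: ΔP = f(L/D)(ρV²/2) = 0.03765·(96.95/0.03059)·(1149·0.2333²/2) = 0.03765·3169·31.27 = 3731 Pa.
ΔP = 3731 Pa = 0.03731 bar.

ΔP ≈ 0.03731 bar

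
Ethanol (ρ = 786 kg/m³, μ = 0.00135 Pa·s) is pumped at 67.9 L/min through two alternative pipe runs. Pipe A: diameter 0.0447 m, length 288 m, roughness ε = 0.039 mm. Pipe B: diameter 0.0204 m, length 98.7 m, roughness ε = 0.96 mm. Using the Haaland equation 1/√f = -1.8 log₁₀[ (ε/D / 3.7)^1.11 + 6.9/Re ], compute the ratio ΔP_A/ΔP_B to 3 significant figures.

ΔP_A/ΔP_B ≈ 0.0228

Pipe A: V = Q/A = 0.001132/0.001569 = 0.7211 m/s; Re = 1.877e+04; ε/D = 0.000872; Haaland → f = 0.02774; ΔP_A = f(L/D)(ρV²/2) = 3.653e+04 Pa.
Pipe B: V = Q/A = 0.001132/0.0003269 = 3.462 m/s; Re = 4.112e+04; ε/D = 0.0471; Haaland → f = 0.07033; ΔP_B = f(L/D)(ρV²/2) = 1.603e+06 Pa.
ΔP_A/ΔP_B = 3.653e+04/1.603e+06 = 0.0228.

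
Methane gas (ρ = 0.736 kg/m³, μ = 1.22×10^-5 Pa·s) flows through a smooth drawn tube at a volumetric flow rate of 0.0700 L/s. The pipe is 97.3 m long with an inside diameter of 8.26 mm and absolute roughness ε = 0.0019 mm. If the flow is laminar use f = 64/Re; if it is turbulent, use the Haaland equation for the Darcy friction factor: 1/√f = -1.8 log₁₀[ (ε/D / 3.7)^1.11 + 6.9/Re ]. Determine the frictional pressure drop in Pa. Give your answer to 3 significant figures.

Q = 0.0700 L/s = 0.0700/1000 = 7e-05 m³/s.
Cross-sectional area A = πD²/4 = π(0.00826)²/4 = 5.359e-05 m²; mean velocity V = Q/A = 7e-05/5.359e-05 = 1.306 m/s.
Reynolds number Re = ρVD/μ = 0.736 · 1.306 · 0.00826 / 1.22e-05 = 650.9.
Re < 2300 → laminar flow, so f = 64/Re = 64/650.9 = 0.09832 (the turbulent correlation is not needed).
Darcy-Weisbach: ΔP = f(L/D)(ρV²/2) = 0.09832·(97.3/0.00826)·(0.736·1.306²/2) = 0.09832·1.178e+04·0.628 = 727.3 Pa.

ΔP ≈ 727 Pa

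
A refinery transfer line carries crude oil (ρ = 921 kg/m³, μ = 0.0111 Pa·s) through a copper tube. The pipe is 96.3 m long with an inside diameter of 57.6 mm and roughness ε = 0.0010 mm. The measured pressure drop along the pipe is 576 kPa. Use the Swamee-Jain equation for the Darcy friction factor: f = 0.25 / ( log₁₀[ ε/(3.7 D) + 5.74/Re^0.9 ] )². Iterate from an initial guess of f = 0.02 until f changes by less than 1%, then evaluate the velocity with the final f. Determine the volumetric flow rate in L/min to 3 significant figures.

Rearranging Darcy-Weisbach: V = √(2·ΔP·D/(f·L·ρ)). With ε/D = 1e-06/0.0576 = 1.74e-05, iterate starting from f = 0.02:
  f = 0.02 → V = √(2·5.76e+05·0.0576/(0.02·96.3·921)) = 6.116 m/s; Re = ρVD/μ = 2.923e+04; f → 0.02357
  f = 0.02357 → V = 5.634 m/s; Re = 2.692e+04; f → 0.02404
  f = 0.02404 → V = 5.579 m/s; Re = 2.666e+04; f → 0.0241
Converged (Δf/f < 1%). With the final f = 0.0241: V = √(2·5.76e+05·0.0576/(0.0241·96.3·921)) = 5.572 m/s.
Q = V·A = 5.572·(π/4·0.0576²) = 0.01452 m³/s = 871 L/min.

Q ≈ 871 L/min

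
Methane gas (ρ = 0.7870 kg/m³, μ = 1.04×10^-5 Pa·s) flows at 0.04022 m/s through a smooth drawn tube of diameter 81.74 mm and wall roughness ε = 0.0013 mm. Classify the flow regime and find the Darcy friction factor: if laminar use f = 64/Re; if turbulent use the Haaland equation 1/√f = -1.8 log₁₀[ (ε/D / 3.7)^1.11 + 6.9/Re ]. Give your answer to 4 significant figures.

Re = ρVD/μ = 0.787·0.04022·0.08174/1.04e-05 = 248.8.
Re < 2300 → laminar, so f = 64/Re = 0.2573 (roughness is irrelevant in laminar flow).

f ≈ 0.2573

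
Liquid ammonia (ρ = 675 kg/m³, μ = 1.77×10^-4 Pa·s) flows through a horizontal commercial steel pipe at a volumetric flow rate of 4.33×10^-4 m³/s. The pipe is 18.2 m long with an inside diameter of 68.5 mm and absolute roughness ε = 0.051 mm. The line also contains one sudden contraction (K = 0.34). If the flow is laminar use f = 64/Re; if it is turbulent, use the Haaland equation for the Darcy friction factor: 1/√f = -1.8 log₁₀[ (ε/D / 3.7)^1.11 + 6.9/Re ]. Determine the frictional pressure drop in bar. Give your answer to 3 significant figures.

Cross-sectional area A = πD²/4 = π(0.0685)²/4 = 0.003685 m²; mean velocity V = Q/A = 0.000433/0.003685 = 0.1175 m/s.
Reynolds number Re = ρVD/μ = 675 · 0.1175 · 0.0685 / 0.000177 = 3.069e+04.
Re > 4000 → turbulent. Relative roughness ε/D = 5.1e-05/0.0685 = 0.000745. Haaland: 1/√f = -1.8 log₁₀[(0.000745/3.7)^1.11 + 6.9/3.069e+04] = -1.8 log₁₀[7.89e-05 + 0.000225] = 6.332, so f = 0.02494.
Total minor-loss coefficient ΣK = 1·0.34 = 0.34.
ΔP = [f·L/D + ΣK]·(ρV²/2) = [0.02494·18.2/0.0685 + 0.34]·(675·0.1175²/2) = [6.628 + 0.34]·4.659 = 32.46 Pa.
ΔP = 32.46 Pa = 3.25×10^-4 bar.

ΔP ≈ 3.25×10^-4 bar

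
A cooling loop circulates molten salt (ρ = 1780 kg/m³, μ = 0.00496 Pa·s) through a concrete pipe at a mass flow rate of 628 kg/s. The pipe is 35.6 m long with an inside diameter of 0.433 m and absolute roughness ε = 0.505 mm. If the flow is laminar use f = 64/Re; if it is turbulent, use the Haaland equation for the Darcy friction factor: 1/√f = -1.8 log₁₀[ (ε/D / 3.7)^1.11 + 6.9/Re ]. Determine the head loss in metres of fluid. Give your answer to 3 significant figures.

A = πD²/4 = π(0.433)²/4 = 0.1473 m²; mean velocity V = ṁ/(ρA) = 628/(1780 · 0.1473) = 2.396 m/s.
Reynolds number Re = ρVD/μ = 1780 · 2.396 · 0.433 / 0.00496 = 3.723e+05.
Re > 4000 → turbulent. Relative roughness ε/D = 0.000505/0.433 = 0.00117. Haaland: 1/√f = -1.8 log₁₀[(0.00117/3.7)^1.11 + 6.9/3.723e+05] = -1.8 log₁₀[0.00013 + 1.85e-05] = 6.891, so f = 0.02106.
Darcy-Weisbach: ΔP = f(L/D)(ρV²/2) = 0.02106·(35.6/0.433)·(1780·2.396²/2) = 0.02106·82.22·5109 = 8844 Pa.
Head loss h_f = ΔP/(ρg) = 8844/(1780·9.81) = 0.507 m.

h_f ≈ 0.507 m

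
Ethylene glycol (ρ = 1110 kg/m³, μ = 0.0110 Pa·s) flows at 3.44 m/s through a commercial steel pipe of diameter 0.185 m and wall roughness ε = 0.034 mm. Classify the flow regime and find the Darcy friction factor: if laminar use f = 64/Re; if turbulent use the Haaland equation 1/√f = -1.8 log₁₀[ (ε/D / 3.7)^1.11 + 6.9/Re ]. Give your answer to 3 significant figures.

f ≈ 0.0202

Re = ρVD/μ = 1110·3.44·0.185/0.011 = 6.422e+04.
Re > 4000 → turbulent. ε/D = 3.4e-05/0.185 = 0.000184; Haaland: 1/√f = -1.8 log₁₀[1.67e-05 + 0.000107] = 7.031, so f = 0.02023.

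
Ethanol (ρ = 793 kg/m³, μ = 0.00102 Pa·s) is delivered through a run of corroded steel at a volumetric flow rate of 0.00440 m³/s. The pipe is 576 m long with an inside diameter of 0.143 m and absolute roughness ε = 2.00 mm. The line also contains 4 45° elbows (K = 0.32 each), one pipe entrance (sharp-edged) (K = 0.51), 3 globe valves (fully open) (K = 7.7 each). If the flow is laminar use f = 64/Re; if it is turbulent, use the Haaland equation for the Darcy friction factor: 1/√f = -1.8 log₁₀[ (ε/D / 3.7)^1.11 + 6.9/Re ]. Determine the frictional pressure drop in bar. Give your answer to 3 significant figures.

ΔP ≈ 0.0604 bar

Cross-sectional area A = πD²/4 = π(0.143)²/4 = 0.01606 m²; mean velocity V = Q/A = 0.0044/0.01606 = 0.274 m/s.
Reynolds number Re = ρVD/μ = 793 · 0.274 · 0.143 / 0.00102 = 3.046e+04.
Re > 4000 → turbulent. Relative roughness ε/D = 0.002/0.143 = 0.014. Haaland: 1/√f = -1.8 log₁₀[(0.014/3.7)^1.11 + 6.9/3.046e+04] = -1.8 log₁₀[0.00205 + 0.000227] = 4.758, so f = 0.04417.
Total minor-loss coefficient ΣK = 4·0.32 + 1·0.51 + 3·7.7 = 24.9.
ΔP = [f·L/D + ΣK]·(ρV²/2) = [0.04417·576/0.143 + 24.9]·(793·0.274²/2) = [177.9 + 24.9]·29.76 = 6035 Pa.
ΔP = 6035 Pa = 0.0604 bar.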